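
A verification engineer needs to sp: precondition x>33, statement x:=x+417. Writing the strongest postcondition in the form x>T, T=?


Formula: sp(P, x:=E) = exists old_x. (x = E[old_x/x]) AND P[old_x/x] (old_x is the value of x before the assignment; eliminate old_x by solving x = E[old_x/x] for old_x)
Step 1: Precondition P: x>33, i.e. old_x > 33
Step 2: Assignment gives x = old_x + 417, so old_x = x - 417
Step 3: Substitute into P: x - 417 > 33
Step 4: Simplify: x > 33+417 = 450

450


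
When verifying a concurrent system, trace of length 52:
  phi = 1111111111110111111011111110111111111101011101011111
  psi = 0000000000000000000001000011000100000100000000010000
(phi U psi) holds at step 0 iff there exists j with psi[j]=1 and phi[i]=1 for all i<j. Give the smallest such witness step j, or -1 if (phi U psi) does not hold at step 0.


(phi U psi) at 0: need smallest j with psi[j]=1 and phi[i]=1 for all i in [0,j).
Scan from step 0:
  step 0: phi=1, psi=0 -> continue
  step 1: phi=1, psi=0 -> continue
  step 2: phi=1, psi=0 -> continue
  step 3: phi=1, psi=0 -> continue
  step 12: phi=0 -> phi-prefix broken from here
  step 21: psi=1 but phi already failed -> not a witness
  step 26: psi=1 but phi already failed -> not a witness
  step 27: psi=1 but phi already failed -> not a witness
  step 31: psi=1 but phi already failed -> not a witness
  step 37: psi=1 but phi already failed -> not a witness
  step 47: psi=1 but phi already failed -> not a witness
  end of trace: no witness -> -1
Witness step = -1

-1


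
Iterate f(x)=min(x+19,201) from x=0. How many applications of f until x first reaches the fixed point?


Step 1: x=0, cap=201, increment=19
Step 2: x grows by 19 each step until capped at 201; fixed point is x=201
Step 3: iterations = ceil(201/19) = 11

11


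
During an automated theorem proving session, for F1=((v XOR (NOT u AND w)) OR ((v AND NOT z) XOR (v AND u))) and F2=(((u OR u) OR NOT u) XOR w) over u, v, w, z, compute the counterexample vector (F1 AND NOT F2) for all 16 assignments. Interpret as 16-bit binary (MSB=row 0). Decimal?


F1 = ((v XOR (NOT u AND w)) OR ((v AND NOT z) XOR (v AND u)))
F2 = (((u OR u) OR NOT u) XOR w)
Counterexample to F1=>F2 is where F1=1 and F2=0.
Evaluate each row (bits = u,v,w,z, MSB first):
  row 0 [0000]: F1=0 F2=1 -> F1&~F2 -> 0
  row 1 [0001]: F1=0 F2=1 -> F1&~F2 -> 0
  row 2 [0010]: F1=1 F2=0 -> F1&~F2 -> 1
  row 3 [0011]: F1=1 F2=0 -> F1&~F2 -> 1
  row 4 [0100]: F1=1 F2=1 -> F1&~F2 -> 0
  row 5 [0101]: F1=1 F2=1 -> F1&~F2 -> 0
  row 6 [0110]: F1=1 F2=0 -> F1&~F2 -> 1
  row 7 [0111]: F1=0 F2=0 -> F1&~F2 -> 0
  row 8 [1000]: F1=0 F2=1 -> F1&~F2 -> 0
  row 9 [1001]: F1=0 F2=1 -> F1&~F2 -> 0
  row 10 [1010]: F1=0 F2=0 -> F1&~F2 -> 0
  row 11 [1011]: F1=0 F2=0 -> F1&~F2 -> 0
  row 12 [1100]: F1=1 F2=1 -> F1&~F2 -> 0
  row 13 [1101]: F1=1 F2=1 -> F1&~F2 -> 0
  row 14 [1110]: F1=1 F2=0 -> F1&~F2 -> 1
  row 15 [1111]: F1=1 F2=0 -> F1&~F2 -> 1
Full result column, 4 rows per line (u,v fixed per line; w,z runs 00..11 left to right):
  rows 0-3 [u,v=00]: 0011  = hex 3
  rows 4-7 [u,v=01]: 0010  = hex 2
  rows 8-11 [u,v=10]: 0000  = hex 0
  rows 12-15 [u,v=11]: 0011  = hex 3
Counterexample vector (row 0 .. row 15) = 0011001000000011
Output column grouped in 4s = 0011 0010 0000 0011 = 0x3203
Convert to decimal digit by digit (value = value*16 + digit):
  3 -> 3
  3*16 + 2 = 50
  50*16 + 0 = 800
  800*16 + 3 = 12803
Decimal = 12803

12803


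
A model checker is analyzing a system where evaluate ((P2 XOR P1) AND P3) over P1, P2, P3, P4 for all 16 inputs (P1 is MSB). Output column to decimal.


Formula: ((P2 XOR P1) AND P3) over P1, P2, P3, P4 (16 rows)
Evaluate each row (bits = P1,P2,P3,P4, MSB first):
  row 0 [0000]: ((0 XOR 0) AND 0) -> 0
  row 1 [0001]: ((0 XOR 0) AND 0) -> 0
  row 2 [0010]: ((0 XOR 0) AND 1) -> 0
  row 3 [0011]: ((0 XOR 0) AND 1) -> 0
  row 4 [0100]: ((1 XOR 0) AND 0) -> 0
  row 5 [0101]: ((1 XOR 0) AND 0) -> 0
  row 6 [0110]: ((1 XOR 0) AND 1) -> 1
  row 7 [0111]: ((1 XOR 0) AND 1) -> 1
  row 8 [1000]: ((0 XOR 1) AND 0) -> 0
  row 9 [1001]: ((0 XOR 1) AND 0) -> 0
  row 10 [1010]: ((0 XOR 1) AND 1) -> 1
  row 11 [1011]: ((0 XOR 1) AND 1) -> 1
  row 12 [1100]: ((1 XOR 1) AND 0) -> 0
  row 13 [1101]: ((1 XOR 1) AND 0) -> 0
  row 14 [1110]: ((1 XOR 1) AND 1) -> 0
  row 15 [1111]: ((1 XOR 1) AND 1) -> 0
Full result column, 4 rows per line (P1,P2 fixed per line; P3,P4 runs 00..11 left to right):
  rows 0-3 [P1,P2=00]: 0000  = hex 0
  rows 4-7 [P1,P2=01]: 0011  = hex 3
  rows 8-11 [P1,P2=10]: 0011  = hex 3
  rows 12-15 [P1,P2=11]: 0000  = hex 0
Output column (row 0 .. row 15) = 0000001100110000
Output column grouped in 4s = 0000 0011 0011 0000 = 0x0330
Convert to decimal digit by digit (value = value*16 + digit):
  0 -> 0
  0*16 + 3 = 3
  3*16 + 3 = 51
  51*16 + 0 = 816
Decimal = 816

816


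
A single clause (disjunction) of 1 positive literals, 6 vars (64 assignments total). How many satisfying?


Step 1: Total=2^6=64
Step 2: Unsat when all 1 false: 2^5=32
Step 3: Sat=64-32=32

32


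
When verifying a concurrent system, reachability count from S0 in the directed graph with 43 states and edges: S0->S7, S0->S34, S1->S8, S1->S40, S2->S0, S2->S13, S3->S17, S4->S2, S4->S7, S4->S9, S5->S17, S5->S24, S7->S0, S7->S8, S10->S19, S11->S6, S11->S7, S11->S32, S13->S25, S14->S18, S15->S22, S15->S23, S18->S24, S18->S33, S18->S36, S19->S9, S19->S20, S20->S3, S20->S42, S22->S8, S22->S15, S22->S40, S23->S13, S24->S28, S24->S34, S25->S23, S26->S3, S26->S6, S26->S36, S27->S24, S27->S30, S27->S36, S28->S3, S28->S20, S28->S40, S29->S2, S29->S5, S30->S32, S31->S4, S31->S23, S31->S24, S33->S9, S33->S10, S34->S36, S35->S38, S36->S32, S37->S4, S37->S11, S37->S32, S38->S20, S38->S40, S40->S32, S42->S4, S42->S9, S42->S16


BFS from S0:
  layer 0: {S0}
  layer 1: {S7, S34}
  layer 2: {S8, S36}
  layer 3: {S32}
Reachable set: {S0, S7, S8, S32, S34, S36}
Count = 6

6


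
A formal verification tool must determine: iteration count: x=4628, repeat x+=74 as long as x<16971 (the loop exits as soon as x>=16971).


Step 1: x goes from 4628 toward 16971 by 74; the body runs while x<16971, so iterations = ceil((bound-start)/step)
Step 2: Distance=12343
Step 3: ceil(12343/74)=167

167


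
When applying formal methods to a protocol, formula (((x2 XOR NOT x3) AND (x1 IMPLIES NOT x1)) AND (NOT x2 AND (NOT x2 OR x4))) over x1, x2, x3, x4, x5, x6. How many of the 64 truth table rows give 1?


Formula: (((x2 XOR NOT x3) AND (x1 IMPLIES NOT x1)) AND (NOT x2 AND (NOT x2 OR x4))) over 6 vars (64 rows)
Evaluate each row (x1, x2, x3, x4, x5, x6 as bits, MSB first):
  row 0 [000000]: (((0 XOR NOT 0) AND (0 IMPLIES NOT 0)) AND (NOT 0 AND (NOT 0 OR 0))) -> 1
  row 1 [000001]: (((0 XOR NOT 0) AND (0 IMPLIES NOT 0)) AND (NOT 0 AND (NOT 0 OR 0))) -> 1
  row 2 [000010]: (((0 XOR NOT 0) AND (0 IMPLIES NOT 0)) AND (NOT 0 AND (NOT 0 OR 0))) -> 1
  row 3 [000011]: (((0 XOR NOT 0) AND (0 IMPLIES NOT 0)) AND (NOT 0 AND (NOT 0 OR 0))) -> 1
  row 4 [000100]: (((0 XOR NOT 0) AND (0 IMPLIES NOT 0)) AND (NOT 0 AND (NOT 0 OR 1))) -> 1
  (every remaining row is evaluated the same way; all 64 results are listed next)
Full result column, 8 rows per line (x1,x2,x3 fixed per line; x4,x5,x6 runs 000..111 left to right):
  rows 0-7 [x1,x2,x3=000]: 11111111  (ones: 8)
  rows 8-15 [x1,x2,x3=001]: 00000000  (ones: 0)
  rows 16-23 [x1,x2,x3=010]: 00000000  (ones: 0)
  rows 24-31 [x1,x2,x3=011]: 00000000  (ones: 0)
  rows 32-39 [x1,x2,x3=100]: 00000000  (ones: 0)
  rows 40-47 [x1,x2,x3=101]: 00000000  (ones: 0)
  rows 48-55 [x1,x2,x3=110]: 00000000  (ones: 0)
  rows 56-63 [x1,x2,x3=111]: 00000000  (ones: 0)
Count of 1-rows = 8+0+0+0+0+0+0+0 = 8

8


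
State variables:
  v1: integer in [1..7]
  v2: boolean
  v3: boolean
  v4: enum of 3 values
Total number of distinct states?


State space = product of domain sizes of all variables.
Domain sizes:
  v1 (integer in [1..7]): 7
  v2 (boolean): 2
  v3 (boolean): 2
  v4 (enum of 3 values): 3
Product = 7 * 2 * 2 * 3 = 84

84


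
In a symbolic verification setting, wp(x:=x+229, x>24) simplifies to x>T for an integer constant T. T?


Formula: wp(x:=E, P) = P[E/x] (substitute E for x in postcondition)
Step 1: Postcondition: x>24
Step 2: Substitute x+229 for x: x+229>24
Step 3: Solve for x: x > 24-229 = -205

-205


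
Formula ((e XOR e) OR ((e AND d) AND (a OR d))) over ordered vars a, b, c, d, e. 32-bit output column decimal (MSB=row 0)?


Formula: ((e XOR e) OR ((e AND d) AND (a OR d))) over a, b, c, d, e (32 rows)
Evaluate each row (bits = a,b,c,d,e, MSB first):
  row 0 [00000]: ((0 XOR 0) OR ((0 AND 0) AND (0 OR 0))) -> 0
  row 1 [00001]: ((1 XOR 1) OR ((1 AND 0) AND (0 OR 0))) -> 0
  row 2 [00010]: ((0 XOR 0) OR ((0 AND 1) AND (0 OR 1))) -> 0
  row 3 [00011]: ((1 XOR 1) OR ((1 AND 1) AND (0 OR 1))) -> 1
  row 4 [00100]: ((0 XOR 0) OR ((0 AND 0) AND (0 OR 0))) -> 0
  row 5 [00101]: ((1 XOR 1) OR ((1 AND 0) AND (0 OR 0))) -> 0
  row 6 [00110]: ((0 XOR 0) OR ((0 AND 1) AND (0 OR 1))) -> 0
  row 7 [00111]: ((1 XOR 1) OR ((1 AND 1) AND (0 OR 1))) -> 1
  row 8 [01000]: ((0 XOR 0) OR ((0 AND 0) AND (0 OR 0))) -> 0
  row 9 [01001]: ((1 XOR 1) OR ((1 AND 0) AND (0 OR 0))) -> 0
  row 10 [01010]: ((0 XOR 0) OR ((0 AND 1) AND (0 OR 1))) -> 0
  row 11 [01011]: ((1 XOR 1) OR ((1 AND 1) AND (0 OR 1))) -> 1
  row 12 [01100]: ((0 XOR 0) OR ((0 AND 0) AND (0 OR 0))) -> 0
  row 13 [01101]: ((1 XOR 1) OR ((1 AND 0) AND (0 OR 0))) -> 0
  row 14 [01110]: ((0 XOR 0) OR ((0 AND 1) AND (0 OR 1))) -> 0
  row 15 [01111]: ((1 XOR 1) OR ((1 AND 1) AND (0 OR 1))) -> 1
  row 16 [10000]: ((0 XOR 0) OR ((0 AND 0) AND (1 OR 0))) -> 0
  row 17 [10001]: ((1 XOR 1) OR ((1 AND 0) AND (1 OR 0))) -> 0
  row 18 [10010]: ((0 XOR 0) OR ((0 AND 1) AND (1 OR 1))) -> 0
  row 19 [10011]: ((1 XOR 1) OR ((1 AND 1) AND (1 OR 1))) -> 1
  row 20 [10100]: ((0 XOR 0) OR ((0 AND 0) AND (1 OR 0))) -> 0
  row 21 [10101]: ((1 XOR 1) OR ((1 AND 0) AND (1 OR 0))) -> 0
  row 22 [10110]: ((0 XOR 0) OR ((0 AND 1) AND (1 OR 1))) -> 0
  row 23 [10111]: ((1 XOR 1) OR ((1 AND 1) AND (1 OR 1))) -> 1
  row 24 [11000]: ((0 XOR 0) OR ((0 AND 0) AND (1 OR 0))) -> 0
  row 25 [11001]: ((1 XOR 1) OR ((1 AND 0) AND (1 OR 0))) -> 0
  row 26 [11010]: ((0 XOR 0) OR ((0 AND 1) AND (1 OR 1))) -> 0
  row 27 [11011]: ((1 XOR 1) OR ((1 AND 1) AND (1 OR 1))) -> 1
  row 28 [11100]: ((0 XOR 0) OR ((0 AND 0) AND (1 OR 0))) -> 0
  row 29 [11101]: ((1 XOR 1) OR ((1 AND 0) AND (1 OR 0))) -> 0
  row 30 [11110]: ((0 XOR 0) OR ((0 AND 1) AND (1 OR 1))) -> 0
  row 31 [11111]: ((1 XOR 1) OR ((1 AND 1) AND (1 OR 1))) -> 1
Full result column, 4 rows per line (a,b,c fixed per line; d,e runs 00..11 left to right):
  rows 0-3 [a,b,c=000]: 0001  = hex 1
  rows 4-7 [a,b,c=001]: 0001  = hex 1
  rows 8-11 [a,b,c=010]: 0001  = hex 1
  rows 12-15 [a,b,c=011]: 0001  = hex 1
  rows 16-19 [a,b,c=100]: 0001  = hex 1
  rows 20-23 [a,b,c=101]: 0001  = hex 1
  rows 24-27 [a,b,c=110]: 0001  = hex 1
  rows 28-31 [a,b,c=111]: 0001  = hex 1
Output column (row 0 .. row 31) = 00010001000100010001000100010001
Output column grouped in 4s = 0001 0001 0001 0001 0001 0001 0001 0001 = 0x11111111
Convert to decimal digit by digit (value = value*16 + digit):
  1 -> 1
  1*16 + 1 = 17
  17*16 + 1 = 273
  273*16 + 1 = 4369
  4369*16 + 1 = 69905
  69905*16 + 1 = 1118481
  1118481*16 + 1 = 17895697
  17895697*16 + 1 = 286331153
Decimal = 286331153

286331153


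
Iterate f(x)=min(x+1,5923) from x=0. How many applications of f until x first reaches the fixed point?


Step 1: x=0, cap=5923, increment=1
Step 2: x grows by 1 each step until capped at 5923; fixed point is x=5923
Step 3: iterations = ceil(5923/1) = 5923

5923


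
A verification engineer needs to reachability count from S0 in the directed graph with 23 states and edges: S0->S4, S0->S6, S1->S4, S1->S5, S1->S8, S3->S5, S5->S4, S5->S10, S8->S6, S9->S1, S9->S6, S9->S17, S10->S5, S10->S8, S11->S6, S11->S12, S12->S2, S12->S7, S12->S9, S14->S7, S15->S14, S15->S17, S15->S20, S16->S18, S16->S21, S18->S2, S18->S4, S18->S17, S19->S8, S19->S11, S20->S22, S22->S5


BFS from S0:
  layer 0: {S0}
  layer 1: {S4, S6}
Reachable set: {S0, S4, S6}
Count = 3

3


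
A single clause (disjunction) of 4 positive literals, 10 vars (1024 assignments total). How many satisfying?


Step 1: Total=2^10=1024
Step 2: Unsat when all 4 false: 2^6=64
Step 3: Sat=1024-64=960

960


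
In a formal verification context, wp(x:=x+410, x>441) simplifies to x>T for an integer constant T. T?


Formula: wp(x:=E, P) = P[E/x] (substitute E for x in postcondition)
Step 1: Postcondition: x>441
Step 2: Substitute x+410 for x: x+410>441
Step 3: Solve for x: x > 441-410 = 31

31


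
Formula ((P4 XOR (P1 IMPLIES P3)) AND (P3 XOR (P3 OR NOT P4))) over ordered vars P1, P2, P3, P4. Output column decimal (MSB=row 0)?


Formula: ((P4 XOR (P1 IMPLIES P3)) AND (P3 XOR (P3 OR NOT P4))) over P1, P2, P3, P4 (16 rows)
Evaluate each row (bits = P1,P2,P3,P4, MSB first):
  row 0 [0000]: ((0 XOR (0 IMPLIES 0)) AND (0 XOR (0 OR NOT 0))) -> 1
  row 1 [0001]: ((1 XOR (0 IMPLIES 0)) AND (0 XOR (0 OR NOT 1))) -> 0
  row 2 [0010]: ((0 XOR (0 IMPLIES 1)) AND (1 XOR (1 OR NOT 0))) -> 0
  row 3 [0011]: ((1 XOR (0 IMPLIES 1)) AND (1 XOR (1 OR NOT 1))) -> 0
  row 4 [0100]: ((0 XOR (0 IMPLIES 0)) AND (0 XOR (0 OR NOT 0))) -> 1
  row 5 [0101]: ((1 XOR (0 IMPLIES 0)) AND (0 XOR (0 OR NOT 1))) -> 0
  row 6 [0110]: ((0 XOR (0 IMPLIES 1)) AND (1 XOR (1 OR NOT 0))) -> 0
  row 7 [0111]: ((1 XOR (0 IMPLIES 1)) AND (1 XOR (1 OR NOT 1))) -> 0
  row 8 [1000]: ((0 XOR (1 IMPLIES 0)) AND (0 XOR (0 OR NOT 0))) -> 0
  row 9 [1001]: ((1 XOR (1 IMPLIES 0)) AND (0 XOR (0 OR NOT 1))) -> 0
  row 10 [1010]: ((0 XOR (1 IMPLIES 1)) AND (1 XOR (1 OR NOT 0))) -> 0
  row 11 [1011]: ((1 XOR (1 IMPLIES 1)) AND (1 XOR (1 OR NOT 1))) -> 0
  row 12 [1100]: ((0 XOR (1 IMPLIES 0)) AND (0 XOR (0 OR NOT 0))) -> 0
  row 13 [1101]: ((1 XOR (1 IMPLIES 0)) AND (0 XOR (0 OR NOT 1))) -> 0
  row 14 [1110]: ((0 XOR (1 IMPLIES 1)) AND (1 XOR (1 OR NOT 0))) -> 0
  row 15 [1111]: ((1 XOR (1 IMPLIES 1)) AND (1 XOR (1 OR NOT 1))) -> 0
Full result column, 4 rows per line (P1,P2 fixed per line; P3,P4 runs 00..11 left to right):
  rows 0-3 [P1,P2=00]: 1000  = hex 8
  rows 4-7 [P1,P2=01]: 1000  = hex 8
  rows 8-11 [P1,P2=10]: 0000  = hex 0
  rows 12-15 [P1,P2=11]: 0000  = hex 0
Output column (row 0 .. row 15) = 1000100000000000
Output column grouped in 4s = 1000 1000 0000 0000 = 0x8800
Convert to decimal digit by digit (value = value*16 + digit):
  8 -> 8
  8*16 + 8 = 136
  136*16 + 0 = 2176
  2176*16 + 0 = 34816
Decimal = 34816

34816


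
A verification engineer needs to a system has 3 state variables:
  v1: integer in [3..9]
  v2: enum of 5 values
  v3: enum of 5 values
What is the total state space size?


State space = product of domain sizes of all variables.
Domain sizes:
  v1 (integer in [3..9]): 7
  v2 (enum of 5 values): 5
  v3 (enum of 5 values): 5
Product = 7 * 5 * 5 = 175

175


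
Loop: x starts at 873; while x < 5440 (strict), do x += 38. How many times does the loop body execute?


Step 1: x goes from 873 toward 5440 by 38; the body runs while x<5440, so iterations = ceil((bound-start)/step)
Step 2: Distance=4567
Step 3: ceil(4567/38)=121

121


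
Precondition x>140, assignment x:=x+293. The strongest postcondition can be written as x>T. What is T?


Formula: sp(P, x:=E) = exists old_x. (x = E[old_x/x]) AND P[old_x/x] (old_x is the value of x before the assignment; eliminate old_x by solving x = E[old_x/x] for old_x)
Step 1: Precondition P: x>140, i.e. old_x > 140
Step 2: Assignment gives x = old_x + 293, so old_x = x - 293
Step 3: Substitute into P: x - 293 > 140
Step 4: Simplify: x > 140+293 = 433

433


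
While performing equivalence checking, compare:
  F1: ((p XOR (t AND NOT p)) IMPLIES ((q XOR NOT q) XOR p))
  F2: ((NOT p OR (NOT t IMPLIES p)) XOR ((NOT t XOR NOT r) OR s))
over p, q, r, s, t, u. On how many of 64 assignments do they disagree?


F1 = ((p XOR (t AND NOT p)) IMPLIES ((q XOR NOT q) XOR p))
F2 = ((NOT p OR (NOT t IMPLIES p)) XOR ((NOT t XOR NOT r) OR s))
Evaluate both on each of 64 rows (bits = p,q,r,s,t,u):
  row 0 [000000]: F1=1 F2=1 -> 0
  row 1 [000001]: F1=1 F2=1 -> 0
  row 2 [000010]: F1=1 F2=0 (differ) -> 1
  row 3 [000011]: F1=1 F2=0 (differ) -> 1
  row 4 [000100]: F1=1 F2=0 (differ) -> 1
  (every remaining row is evaluated the same way; all 64 results are listed next)
Full result column, 8 rows per line (p,q,r fixed per line; s,t,u runs 000..111 left to right):
  rows 0-7 [p,q,r=000]: 00111111  (ones: 6)
  rows 8-15 [p,q,r=001]: 11001111  (ones: 6)
  rows 16-23 [p,q,r=010]: 00111111  (ones: 6)
  rows 24-31 [p,q,r=011]: 11001111  (ones: 6)
  rows 32-39 [p,q,r=100]: 11000000  (ones: 2)
  rows 40-47 [p,q,r=101]: 00110000  (ones: 2)
  rows 48-55 [p,q,r=110]: 11000000  (ones: 2)
  rows 56-63 [p,q,r=111]: 00110000  (ones: 2)
Disagreements = 6+6+6+6+2+2+2+2 = 32

32


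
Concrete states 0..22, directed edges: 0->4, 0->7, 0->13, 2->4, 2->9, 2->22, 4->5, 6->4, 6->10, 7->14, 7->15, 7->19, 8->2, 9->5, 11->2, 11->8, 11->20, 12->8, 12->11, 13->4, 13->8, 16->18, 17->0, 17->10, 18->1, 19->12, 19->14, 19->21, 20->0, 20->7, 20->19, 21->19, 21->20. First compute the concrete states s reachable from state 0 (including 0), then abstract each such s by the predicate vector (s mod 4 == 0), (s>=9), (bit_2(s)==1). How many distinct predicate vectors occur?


BFS from 0:
Concrete reachable: {0, 2, 4, 5, 7, 8, 9, 11, 12, 13, 14, 15, 19, 20, 21, 22}
Abstract via predicates (s mod 4 == 0), (s>=9), (bit_2(s)==1):
  (0,0,0) <- {2}
  (0,0,1) <- {5, 7}
  (0,1,0) <- {9, 11, 19}
  (0,1,1) <- {13, 14, 15, 21, 22}
  (1,0,0) <- {0, 8}
  (1,0,1) <- {4}
  (1,1,1) <- {12, 20}
Distinct abstract states = 7

7


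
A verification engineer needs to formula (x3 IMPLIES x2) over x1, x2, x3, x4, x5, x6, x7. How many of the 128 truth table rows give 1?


Formula: (x3 IMPLIES x2) over 7 vars (128 rows)
Evaluate each row (x1, x2, x3, x4, x5, x6, x7 as bits, MSB first):
  row 0 [0000000]: (0 IMPLIES 0) -> 1
  row 1 [0000001]: (0 IMPLIES 0) -> 1
  row 2 [0000010]: (0 IMPLIES 0) -> 1
  row 3 [0000011]: (0 IMPLIES 0) -> 1
  row 4 [0000100]: (0 IMPLIES 0) -> 1
  (every remaining row is evaluated the same way; all 128 results are listed next)
Full result column, 8 rows per line (x1,x2,x3,x4 fixed per line; x5,x6,x7 runs 000..111 left to right):
  rows 0-7 [x1,x2,x3,x4=0000]: 11111111  (ones: 8)
  rows 8-15 [x1,x2,x3,x4=0001]: 11111111  (ones: 8)
  rows 16-23 [x1,x2,x3,x4=0010]: 00000000  (ones: 0)
  rows 24-31 [x1,x2,x3,x4=0011]: 00000000  (ones: 0)
  rows 32-39 [x1,x2,x3,x4=0100]: 11111111  (ones: 8)
  rows 40-47 [x1,x2,x3,x4=0101]: 11111111  (ones: 8)
  rows 48-55 [x1,x2,x3,x4=0110]: 11111111  (ones: 8)
  rows 56-63 [x1,x2,x3,x4=0111]: 11111111  (ones: 8)
  rows 64-71 [x1,x2,x3,x4=1000]: 11111111  (ones: 8)
  rows 72-79 [x1,x2,x3,x4=1001]: 11111111  (ones: 8)
  rows 80-87 [x1,x2,x3,x4=1010]: 00000000  (ones: 0)
  rows 88-95 [x1,x2,x3,x4=1011]: 00000000  (ones: 0)
  rows 96-103 [x1,x2,x3,x4=1100]: 11111111  (ones: 8)
  rows 104-111 [x1,x2,x3,x4=1101]: 11111111  (ones: 8)
  rows 112-119 [x1,x2,x3,x4=1110]: 11111111  (ones: 8)
  rows 120-127 [x1,x2,x3,x4=1111]: 11111111  (ones: 8)
Count of 1-rows = 8+8+0+0+8+8+8+8+8+8+0+0+8+8+8+8 = 96

96


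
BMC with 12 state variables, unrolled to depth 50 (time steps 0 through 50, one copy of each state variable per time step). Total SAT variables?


BMC unrolls to depth k, creating one copy of each state var for steps 0..k.
Step count = 50 + 1 = 51 (steps 0 through 50)
Vars per step = 12
Total = 12 * 51 = 612

612


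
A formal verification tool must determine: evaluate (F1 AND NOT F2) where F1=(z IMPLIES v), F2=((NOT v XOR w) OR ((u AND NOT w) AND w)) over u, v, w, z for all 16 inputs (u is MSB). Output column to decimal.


F1 = (z IMPLIES v)
F2 = ((NOT v XOR w) OR ((u AND NOT w) AND w))
Counterexample to F1=>F2 is where F1=1 and F2=0.
Evaluate each row (bits = u,v,w,z, MSB first):
  row 0 [0000]: F1=1 F2=1 -> F1&~F2 -> 0
  row 1 [0001]: F1=0 F2=1 -> F1&~F2 -> 0
  row 2 [0010]: F1=1 F2=0 -> F1&~F2 -> 1
  row 3 [0011]: F1=0 F2=0 -> F1&~F2 -> 0
  row 4 [0100]: F1=1 F2=0 -> F1&~F2 -> 1
  row 5 [0101]: F1=1 F2=0 -> F1&~F2 -> 1
  row 6 [0110]: F1=1 F2=1 -> F1&~F2 -> 0
  row 7 [0111]: F1=1 F2=1 -> F1&~F2 -> 0
  row 8 [1000]: F1=1 F2=1 -> F1&~F2 -> 0
  row 9 [1001]: F1=0 F2=1 -> F1&~F2 -> 0
  row 10 [1010]: F1=1 F2=0 -> F1&~F2 -> 1
  row 11 [1011]: F1=0 F2=0 -> F1&~F2 -> 0
  row 12 [1100]: F1=1 F2=0 -> F1&~F2 -> 1
  row 13 [1101]: F1=1 F2=0 -> F1&~F2 -> 1
  row 14 [1110]: F1=1 F2=1 -> F1&~F2 -> 0
  row 15 [1111]: F1=1 F2=1 -> F1&~F2 -> 0
Full result column, 4 rows per line (u,v fixed per line; w,z runs 00..11 left to right):
  rows 0-3 [u,v=00]: 0010  = hex 2
  rows 4-7 [u,v=01]: 1100  = hex C
  rows 8-11 [u,v=10]: 0010  = hex 2
  rows 12-15 [u,v=11]: 1100  = hex C
Counterexample vector (row 0 .. row 15) = 0010110000101100
Output column grouped in 4s = 0010 1100 0010 1100 = 0x2C2C
Convert to decimal digit by digit (value = value*16 + digit):
  2 -> 2
  2*16 + 12 (C) = 44
  44*16 + 2 = 706
  706*16 + 12 (C) = 11308
Decimal = 11308

11308


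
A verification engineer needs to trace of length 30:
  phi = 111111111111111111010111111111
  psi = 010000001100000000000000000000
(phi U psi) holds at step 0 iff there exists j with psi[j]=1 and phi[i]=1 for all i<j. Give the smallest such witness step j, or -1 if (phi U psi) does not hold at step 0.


(phi U psi) at 0: need smallest j with psi[j]=1 and phi[i]=1 for all i in [0,j).
Scan from step 0:
  step 0: phi=1, psi=0 -> continue
  step 1: psi=1 and phi held for [0,1) -> witness found
Witness step = 1

1


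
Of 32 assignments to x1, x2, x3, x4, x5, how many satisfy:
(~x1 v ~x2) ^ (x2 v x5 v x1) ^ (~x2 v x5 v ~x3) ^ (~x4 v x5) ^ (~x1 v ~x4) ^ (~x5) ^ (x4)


CNF with 7 clauses over 5 vars (32 assignments).
An assignment satisfies CNF iff every clause has >=1 true literal.
Check each row (bits = x1,x2,x3,x4,x5; clause T/F shown):
  row 0 [00000]: clauses=TFTTTTF -> 0
  row 1 [00001]: clauses=TTTTTFF -> 0
  row 2 [00010]: clauses=TFTFTTT -> 0
  row 3 [00011]: clauses=TTTTTFT -> 0
  row 4 [00100]: clauses=TFTTTTF -> 0
  row 5 [00101]: clauses=TTTTTFF -> 0
  row 6 [00110]: clauses=TFTFTTT -> 0
  row 7 [00111]: clauses=TTTTTFT -> 0
  row 8 [01000]: clauses=TTTTTTF -> 0
  row 9 [01001]: clauses=TTTTTFF -> 0
  row 10 [01010]: clauses=TTTFTTT -> 0
  row 11 [01011]: clauses=TTTTTFT -> 0
  row 12 [01100]: clauses=TTFTTTF -> 0
  row 13 [01101]: clauses=TTTTTFF -> 0
  row 14 [01110]: clauses=TTFFTTT -> 0
  row 15 [01111]: clauses=TTTTTFT -> 0
  row 16 [10000]: clauses=TTTTTTF -> 0
  row 17 [10001]: clauses=TTTTTFF -> 0
  row 18 [10010]: clauses=TTTFFTT -> 0
  row 19 [10011]: clauses=TTTTFFT -> 0
  row 20 [10100]: clauses=TTTTTTF -> 0
  row 21 [10101]: clauses=TTTTTFF -> 0
  row 22 [10110]: clauses=TTTFFTT -> 0
  row 23 [10111]: clauses=TTTTFFT -> 0
  row 24 [11000]: clauses=FTTTTTF -> 0
  row 25 [11001]: clauses=FTTTTFF -> 0
  row 26 [11010]: clauses=FTTFFTT -> 0
  row 27 [11011]: clauses=FTTTFFT -> 0
  row 28 [11100]: clauses=FTFTTTF -> 0
  row 29 [11101]: clauses=FTTTTFF -> 0
  row 30 [11110]: clauses=FTFFFTT -> 0
  row 31 [11111]: clauses=FTTTFFT -> 0
Full result column, 8 rows per line (x1,x2 fixed per line; x3,x4,x5 runs 000..111 left to right):
  rows 0-7 [x1,x2=00]: 00000000  (ones: 0)
  rows 8-15 [x1,x2=01]: 00000000  (ones: 0)
  rows 16-23 [x1,x2=10]: 00000000  (ones: 0)
  rows 24-31 [x1,x2=11]: 00000000  (ones: 0)
Satisfying assignments = 0+0+0+0 = 0

0


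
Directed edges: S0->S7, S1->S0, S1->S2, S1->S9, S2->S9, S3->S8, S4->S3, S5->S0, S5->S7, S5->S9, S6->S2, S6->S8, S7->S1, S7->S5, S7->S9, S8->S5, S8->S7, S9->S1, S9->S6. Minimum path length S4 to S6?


BFS layer-by-layer from S4:
  dist 0: {S4}
  dist 1: {S3}
  dist 2: {S8}
  dist 3: {S5, S7}
  dist 4: {S0, S1, S9}
  dist 5: {S2, S6}
  -> S6 reached at distance 5
Shortest path length = 5

5


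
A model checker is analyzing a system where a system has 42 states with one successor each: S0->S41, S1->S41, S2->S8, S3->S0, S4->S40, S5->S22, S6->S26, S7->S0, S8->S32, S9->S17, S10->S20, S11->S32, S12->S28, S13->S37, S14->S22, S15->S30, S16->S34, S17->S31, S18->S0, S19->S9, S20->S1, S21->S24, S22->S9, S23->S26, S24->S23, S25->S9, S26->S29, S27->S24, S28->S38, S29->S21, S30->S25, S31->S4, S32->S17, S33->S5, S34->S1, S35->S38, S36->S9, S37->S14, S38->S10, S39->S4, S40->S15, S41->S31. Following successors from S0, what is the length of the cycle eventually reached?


Trace from S0 until a state repeats:
  S0 -> S41 -> S31 -> S4 -> S40 -> S15 -> S30 -> S25 -> S9 -> S17 -> S31
S31 first seen at step 2, revisited at step 10.
Cycle length = 10 - 2 = 8

8


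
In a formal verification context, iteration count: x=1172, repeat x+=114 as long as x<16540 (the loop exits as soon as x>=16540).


Step 1: x goes from 1172 toward 16540 by 114; the body runs while x<16540, so iterations = ceil((bound-start)/step)
Step 2: Distance=15368
Step 3: ceil(15368/114)=135

135


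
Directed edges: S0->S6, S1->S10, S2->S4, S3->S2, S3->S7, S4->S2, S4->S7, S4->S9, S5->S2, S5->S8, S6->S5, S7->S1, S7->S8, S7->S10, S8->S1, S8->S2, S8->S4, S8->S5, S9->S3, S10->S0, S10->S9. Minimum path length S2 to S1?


BFS layer-by-layer from S2:
  dist 0: {S2}
  dist 1: {S4}
  dist 2: {S7, S9}
  dist 3: {S1, S3, S8, S10}
  -> S1 reached at distance 3
Shortest path length = 3

3


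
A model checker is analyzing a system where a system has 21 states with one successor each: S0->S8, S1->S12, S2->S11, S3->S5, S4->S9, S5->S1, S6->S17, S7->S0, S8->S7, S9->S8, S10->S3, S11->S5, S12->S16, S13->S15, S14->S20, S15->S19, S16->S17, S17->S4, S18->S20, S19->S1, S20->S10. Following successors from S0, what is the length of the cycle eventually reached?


Trace from S0 until a state repeats:
  S0 -> S8 -> S7 -> S0
S0 first seen at step 0, revisited at step 3.
Cycle length = 3 - 0 = 3

3


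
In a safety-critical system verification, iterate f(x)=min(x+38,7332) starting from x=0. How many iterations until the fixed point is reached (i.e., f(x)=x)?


Step 1: x=0, cap=7332, increment=38
Step 2: x grows by 38 each step until capped at 7332; fixed point is x=7332
Step 3: iterations = ceil(7332/38) = 193

193


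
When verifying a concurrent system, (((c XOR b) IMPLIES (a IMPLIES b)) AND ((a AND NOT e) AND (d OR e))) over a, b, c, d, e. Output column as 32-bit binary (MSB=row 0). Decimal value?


Formula: (((c XOR b) IMPLIES (a IMPLIES b)) AND ((a AND NOT e) AND (d OR e))) over a, b, c, d, e (32 rows)
Evaluate each row (bits = a,b,c,d,e, MSB first):
  row 0 [00000]: (((0 XOR 0) IMPLIES (0 IMPLIES 0)) AND ((0 AND NOT 0) AND (0 OR 0))) -> 0
  row 1 [00001]: (((0 XOR 0) IMPLIES (0 IMPLIES 0)) AND ((0 AND NOT 1) AND (0 OR 1))) -> 0
  row 2 [00010]: (((0 XOR 0) IMPLIES (0 IMPLIES 0)) AND ((0 AND NOT 0) AND (1 OR 0))) -> 0
  row 3 [00011]: (((0 XOR 0) IMPLIES (0 IMPLIES 0)) AND ((0 AND NOT 1) AND (1 OR 1))) -> 0
  row 4 [00100]: (((1 XOR 0) IMPLIES (0 IMPLIES 0)) AND ((0 AND NOT 0) AND (0 OR 0))) -> 0
  row 5 [00101]: (((1 XOR 0) IMPLIES (0 IMPLIES 0)) AND ((0 AND NOT 1) AND (0 OR 1))) -> 0
  row 6 [00110]: (((1 XOR 0) IMPLIES (0 IMPLIES 0)) AND ((0 AND NOT 0) AND (1 OR 0))) -> 0
  row 7 [00111]: (((1 XOR 0) IMPLIES (0 IMPLIES 0)) AND ((0 AND NOT 1) AND (1 OR 1))) -> 0
  row 8 [01000]: (((0 XOR 1) IMPLIES (0 IMPLIES 1)) AND ((0 AND NOT 0) AND (0 OR 0))) -> 0
  row 9 [01001]: (((0 XOR 1) IMPLIES (0 IMPLIES 1)) AND ((0 AND NOT 1) AND (0 OR 1))) -> 0
  row 10 [01010]: (((0 XOR 1) IMPLIES (0 IMPLIES 1)) AND ((0 AND NOT 0) AND (1 OR 0))) -> 0
  row 11 [01011]: (((0 XOR 1) IMPLIES (0 IMPLIES 1)) AND ((0 AND NOT 1) AND (1 OR 1))) -> 0
  row 12 [01100]: (((1 XOR 1) IMPLIES (0 IMPLIES 1)) AND ((0 AND NOT 0) AND (0 OR 0))) -> 0
  row 13 [01101]: (((1 XOR 1) IMPLIES (0 IMPLIES 1)) AND ((0 AND NOT 1) AND (0 OR 1))) -> 0
  row 14 [01110]: (((1 XOR 1) IMPLIES (0 IMPLIES 1)) AND ((0 AND NOT 0) AND (1 OR 0))) -> 0
  row 15 [01111]: (((1 XOR 1) IMPLIES (0 IMPLIES 1)) AND ((0 AND NOT 1) AND (1 OR 1))) -> 0
  row 16 [10000]: (((0 XOR 0) IMPLIES (1 IMPLIES 0)) AND ((1 AND NOT 0) AND (0 OR 0))) -> 0
  row 17 [10001]: (((0 XOR 0) IMPLIES (1 IMPLIES 0)) AND ((1 AND NOT 1) AND (0 OR 1))) -> 0
  row 18 [10010]: (((0 XOR 0) IMPLIES (1 IMPLIES 0)) AND ((1 AND NOT 0) AND (1 OR 0))) -> 1
  row 19 [10011]: (((0 XOR 0) IMPLIES (1 IMPLIES 0)) AND ((1 AND NOT 1) AND (1 OR 1))) -> 0
  row 20 [10100]: (((1 XOR 0) IMPLIES (1 IMPLIES 0)) AND ((1 AND NOT 0) AND (0 OR 0))) -> 0
  row 21 [10101]: (((1 XOR 0) IMPLIES (1 IMPLIES 0)) AND ((1 AND NOT 1) AND (0 OR 1))) -> 0
  row 22 [10110]: (((1 XOR 0) IMPLIES (1 IMPLIES 0)) AND ((1 AND NOT 0) AND (1 OR 0))) -> 0
  row 23 [10111]: (((1 XOR 0) IMPLIES (1 IMPLIES 0)) AND ((1 AND NOT 1) AND (1 OR 1))) -> 0
  row 24 [11000]: (((0 XOR 1) IMPLIES (1 IMPLIES 1)) AND ((1 AND NOT 0) AND (0 OR 0))) -> 0
  row 25 [11001]: (((0 XOR 1) IMPLIES (1 IMPLIES 1)) AND ((1 AND NOT 1) AND (0 OR 1))) -> 0
  row 26 [11010]: (((0 XOR 1) IMPLIES (1 IMPLIES 1)) AND ((1 AND NOT 0) AND (1 OR 0))) -> 1
  row 27 [11011]: (((0 XOR 1) IMPLIES (1 IMPLIES 1)) AND ((1 AND NOT 1) AND (1 OR 1))) -> 0
  row 28 [11100]: (((1 XOR 1) IMPLIES (1 IMPLIES 1)) AND ((1 AND NOT 0) AND (0 OR 0))) -> 0
  row 29 [11101]: (((1 XOR 1) IMPLIES (1 IMPLIES 1)) AND ((1 AND NOT 1) AND (0 OR 1))) -> 0
  row 30 [11110]: (((1 XOR 1) IMPLIES (1 IMPLIES 1)) AND ((1 AND NOT 0) AND (1 OR 0))) -> 1
  row 31 [11111]: (((1 XOR 1) IMPLIES (1 IMPLIES 1)) AND ((1 AND NOT 1) AND (1 OR 1))) -> 0
Full result column, 4 rows per line (a,b,c fixed per line; d,e runs 00..11 left to right):
  rows 0-3 [a,b,c=000]: 0000  = hex 0
  rows 4-7 [a,b,c=001]: 0000  = hex 0
  rows 8-11 [a,b,c=010]: 0000  = hex 0
  rows 12-15 [a,b,c=011]: 0000  = hex 0
  rows 16-19 [a,b,c=100]: 0010  = hex 2
  rows 20-23 [a,b,c=101]: 0000  = hex 0
  rows 24-27 [a,b,c=110]: 0010  = hex 2
  rows 28-31 [a,b,c=111]: 0010  = hex 2
Output column (row 0 .. row 31) = 00000000000000000010000000100010
Output column grouped in 4s = 0000 0000 0000 0000 0010 0000 0010 0010 = 0x00002022
Convert to decimal digit by digit (value = value*16 + digit):
  0 -> 0
  0*16 + 0 = 0
  0*16 + 0 = 0
  0*16 + 0 = 0
  0*16 + 2 = 2
  2*16 + 0 = 32
  32*16 + 2 = 514
  514*16 + 2 = 8226
Decimal = 8226

8226


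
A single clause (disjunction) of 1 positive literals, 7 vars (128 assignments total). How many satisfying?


Step 1: Total=2^7=128
Step 2: Unsat when all 1 false: 2^6=64
Step 3: Sat=128-64=64

64


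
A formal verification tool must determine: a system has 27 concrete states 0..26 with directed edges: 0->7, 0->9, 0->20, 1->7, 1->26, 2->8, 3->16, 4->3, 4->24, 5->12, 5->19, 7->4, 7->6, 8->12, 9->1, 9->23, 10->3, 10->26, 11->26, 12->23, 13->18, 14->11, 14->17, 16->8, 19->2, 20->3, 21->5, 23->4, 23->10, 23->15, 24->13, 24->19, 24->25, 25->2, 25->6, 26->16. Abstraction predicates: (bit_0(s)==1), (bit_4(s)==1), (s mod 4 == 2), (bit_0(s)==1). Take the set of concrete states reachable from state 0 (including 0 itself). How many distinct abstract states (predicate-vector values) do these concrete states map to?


BFS from 0:
Concrete reachable: {0, 1, 2, 3, 4, 6, 7, 8, 9, 10, 12, 13, 15, 16, 18, 19, 20, 23, 24, 25, 26}
Abstract via predicates (bit_0(s)==1), (bit_4(s)==1), (s mod 4 == 2), (bit_0(s)==1):
  (0,0,0,0) <- {0, 4, 8, 12}
  (0,0,1,0) <- {2, 6, 10}
  (0,1,0,0) <- {16, 20, 24}
  (0,1,1,0) <- {18, 26}
  (1,0,0,1) <- {1, 3, 7, 9, 13, 15}
  (1,1,0,1) <- {19, 23, 25}
Distinct abstract states = 6

6


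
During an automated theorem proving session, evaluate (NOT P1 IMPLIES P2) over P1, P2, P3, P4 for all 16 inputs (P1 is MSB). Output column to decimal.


Formula: (NOT P1 IMPLIES P2) over P1, P2, P3, P4 (16 rows)
Evaluate each row (bits = P1,P2,P3,P4, MSB first):
  row 0 [0000]: (NOT 0 IMPLIES 0) -> 0
  row 1 [0001]: (NOT 0 IMPLIES 0) -> 0
  row 2 [0010]: (NOT 0 IMPLIES 0) -> 0
  row 3 [0011]: (NOT 0 IMPLIES 0) -> 0
  row 4 [0100]: (NOT 0 IMPLIES 1) -> 1
  row 5 [0101]: (NOT 0 IMPLIES 1) -> 1
  row 6 [0110]: (NOT 0 IMPLIES 1) -> 1
  row 7 [0111]: (NOT 0 IMPLIES 1) -> 1
  row 8 [1000]: (NOT 1 IMPLIES 0) -> 1
  row 9 [1001]: (NOT 1 IMPLIES 0) -> 1
  row 10 [1010]: (NOT 1 IMPLIES 0) -> 1
  row 11 [1011]: (NOT 1 IMPLIES 0) -> 1
  row 12 [1100]: (NOT 1 IMPLIES 1) -> 1
  row 13 [1101]: (NOT 1 IMPLIES 1) -> 1
  row 14 [1110]: (NOT 1 IMPLIES 1) -> 1
  row 15 [1111]: (NOT 1 IMPLIES 1) -> 1
Full result column, 4 rows per line (P1,P2 fixed per line; P3,P4 runs 00..11 left to right):
  rows 0-3 [P1,P2=00]: 0000  = hex 0
  rows 4-7 [P1,P2=01]: 1111  = hex F
  rows 8-11 [P1,P2=10]: 1111  = hex F
  rows 12-15 [P1,P2=11]: 1111  = hex F
Output column (row 0 .. row 15) = 0000111111111111
Output column grouped in 4s = 0000 1111 1111 1111 = 0x0FFF
Convert to decimal digit by digit (value = value*16 + digit):
  0 -> 0
  0*16 + 15 (F) = 15
  15*16 + 15 (F) = 255
  255*16 + 15 (F) = 4095
Decimal = 4095

4095


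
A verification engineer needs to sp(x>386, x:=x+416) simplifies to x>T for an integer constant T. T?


Formula: sp(P, x:=E) = exists old_x. (x = E[old_x/x]) AND P[old_x/x] (old_x is the value of x before the assignment; eliminate old_x by solving x = E[old_x/x] for old_x)
Step 1: Precondition P: x>386, i.e. old_x > 386
Step 2: Assignment gives x = old_x + 416, so old_x = x - 416
Step 3: Substitute into P: x - 416 > 386
Step 4: Simplify: x > 386+416 = 802

802


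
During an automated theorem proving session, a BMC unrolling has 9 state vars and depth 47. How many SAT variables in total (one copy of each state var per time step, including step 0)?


BMC unrolls to depth k, creating one copy of each state var for steps 0..k.
Step count = 47 + 1 = 48 (steps 0 through 47)
Vars per step = 9
Total = 9 * 48 = 432

432


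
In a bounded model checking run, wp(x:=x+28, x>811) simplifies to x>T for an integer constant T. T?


Formula: wp(x:=E, P) = P[E/x] (substitute E for x in postcondition)
Step 1: Postcondition: x>811
Step 2: Substitute x+28 for x: x+28>811
Step 3: Solve for x: x > 811-28 = 783

783


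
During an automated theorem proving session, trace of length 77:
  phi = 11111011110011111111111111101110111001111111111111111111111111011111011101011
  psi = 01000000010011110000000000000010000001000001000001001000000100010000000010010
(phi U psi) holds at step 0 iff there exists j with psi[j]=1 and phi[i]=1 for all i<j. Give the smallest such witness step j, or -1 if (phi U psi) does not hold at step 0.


(phi U psi) at 0: need smallest j with psi[j]=1 and phi[i]=1 for all i in [0,j).
Scan from step 0:
  step 0: phi=1, psi=0 -> continue
  step 1: psi=1 and phi held for [0,1) -> witness found
Witness step = 1

1


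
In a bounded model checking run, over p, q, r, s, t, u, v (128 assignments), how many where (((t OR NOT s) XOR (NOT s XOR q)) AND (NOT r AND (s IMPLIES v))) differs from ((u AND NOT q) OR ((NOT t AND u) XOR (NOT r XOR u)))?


F1 = (((t OR NOT s) XOR (NOT s XOR q)) AND (NOT r AND (s IMPLIES v)))
F2 = ((u AND NOT q) OR ((NOT t AND u) XOR (NOT r XOR u)))
Evaluate both on each of 128 rows (bits = p,q,r,s,t,u,v):
  row 0 [0000000]: F1=0 F2=1 (differ) -> 1
  row 1 [0000001]: F1=0 F2=1 (differ) -> 1
  row 2 [0000010]: F1=0 F2=1 (differ) -> 1
  row 3 [0000011]: F1=0 F2=1 (differ) -> 1
  row 4 [0000100]: F1=0 F2=1 (differ) -> 1
  (every remaining row is evaluated the same way; all 128 results are listed next)
Full result column, 8 rows per line (p,q,r,s fixed per line; t,u,v runs 000..111 left to right):
  rows 0-7 [p,q,r,s=0000]: 11111111  (ones: 8)
  rows 8-15 [p,q,r,s=0001]: 11111010  (ones: 6)
  rows 16-23 [p,q,r,s=0010]: 00110011  (ones: 4)
  rows 24-31 [p,q,r,s=0011]: 00110011  (ones: 4)
  rows 32-39 [p,q,r,s=0100]: 00000011  (ones: 2)
  rows 40-47 [p,q,r,s=0101]: 10101100  (ones: 4)
  rows 48-55 [p,q,r,s=0110]: 00000011  (ones: 2)
  rows 56-63 [p,q,r,s=0111]: 00000011  (ones: 2)
  rows 64-71 [p,q,r,s=1000]: 11111111  (ones: 8)
  rows 72-79 [p,q,r,s=1001]: 11111010  (ones: 6)
  rows 80-87 [p,q,r,s=1010]: 00110011  (ones: 4)
  rows 88-95 [p,q,r,s=1011]: 00110011  (ones: 4)
  rows 96-103 [p,q,r,s=1100]: 00000011  (ones: 2)
  rows 104-111 [p,q,r,s=1101]: 10101100  (ones: 4)
  rows 112-119 [p,q,r,s=1110]: 00000011  (ones: 2)
  rows 120-127 [p,q,r,s=1111]: 00000011  (ones: 2)
Disagreements = 8+6+4+4+2+4+2+2+8+6+4+4+2+4+2+2 = 64

64


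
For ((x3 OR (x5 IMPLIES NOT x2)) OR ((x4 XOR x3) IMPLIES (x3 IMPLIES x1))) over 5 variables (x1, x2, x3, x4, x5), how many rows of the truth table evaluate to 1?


Formula: ((x3 OR (x5 IMPLIES NOT x2)) OR ((x4 XOR x3) IMPLIES (x3 IMPLIES x1))) over 5 vars (32 rows)
Evaluate each row (x1, x2, x3, x4, x5 as bits, MSB first):
  row 0 [00000]: ((0 OR (0 IMPLIES NOT 0)) OR ((0 XOR 0) IMPLIES (0 IMPLIES 0))) -> 1
  row 1 [00001]: ((0 OR (1 IMPLIES NOT 0)) OR ((0 XOR 0) IMPLIES (0 IMPLIES 0))) -> 1
  row 2 [00010]: ((0 OR (0 IMPLIES NOT 0)) OR ((1 XOR 0) IMPLIES (0 IMPLIES 0))) -> 1
  row 3 [00011]: ((0 OR (1 IMPLIES NOT 0)) OR ((1 XOR 0) IMPLIES (0 IMPLIES 0))) -> 1
  row 4 [00100]: ((1 OR (0 IMPLIES NOT 0)) OR ((0 XOR 1) IMPLIES (1 IMPLIES 0))) -> 1
  row 5 [00101]: ((1 OR (1 IMPLIES NOT 0)) OR ((0 XOR 1) IMPLIES (1 IMPLIES 0))) -> 1
  row 6 [00110]: ((1 OR (0 IMPLIES NOT 0)) OR ((1 XOR 1) IMPLIES (1 IMPLIES 0))) -> 1
  row 7 [00111]: ((1 OR (1 IMPLIES NOT 0)) OR ((1 XOR 1) IMPLIES (1 IMPLIES 0))) -> 1
  row 8 [01000]: ((0 OR (0 IMPLIES NOT 1)) OR ((0 XOR 0) IMPLIES (0 IMPLIES 0))) -> 1
  row 9 [01001]: ((0 OR (1 IMPLIES NOT 1)) OR ((0 XOR 0) IMPLIES (0 IMPLIES 0))) -> 1
  row 10 [01010]: ((0 OR (0 IMPLIES NOT 1)) OR ((1 XOR 0) IMPLIES (0 IMPLIES 0))) -> 1
  row 11 [01011]: ((0 OR (1 IMPLIES NOT 1)) OR ((1 XOR 0) IMPLIES (0 IMPLIES 0))) -> 1
  row 12 [01100]: ((1 OR (0 IMPLIES NOT 1)) OR ((0 XOR 1) IMPLIES (1 IMPLIES 0))) -> 1
  row 13 [01101]: ((1 OR (1 IMPLIES NOT 1)) OR ((0 XOR 1) IMPLIES (1 IMPLIES 0))) -> 1
  row 14 [01110]: ((1 OR (0 IMPLIES NOT 1)) OR ((1 XOR 1) IMPLIES (1 IMPLIES 0))) -> 1
  row 15 [01111]: ((1 OR (1 IMPLIES NOT 1)) OR ((1 XOR 1) IMPLIES (1 IMPLIES 0))) -> 1
  row 16 [10000]: ((0 OR (0 IMPLIES NOT 0)) OR ((0 XOR 0) IMPLIES (0 IMPLIES 1))) -> 1
  row 17 [10001]: ((0 OR (1 IMPLIES NOT 0)) OR ((0 XOR 0) IMPLIES (0 IMPLIES 1))) -> 1
  row 18 [10010]: ((0 OR (0 IMPLIES NOT 0)) OR ((1 XOR 0) IMPLIES (0 IMPLIES 1))) -> 1
  row 19 [10011]: ((0 OR (1 IMPLIES NOT 0)) OR ((1 XOR 0) IMPLIES (0 IMPLIES 1))) -> 1
  row 20 [10100]: ((1 OR (0 IMPLIES NOT 0)) OR ((0 XOR 1) IMPLIES (1 IMPLIES 1))) -> 1
  row 21 [10101]: ((1 OR (1 IMPLIES NOT 0)) OR ((0 XOR 1) IMPLIES (1 IMPLIES 1))) -> 1
  row 22 [10110]: ((1 OR (0 IMPLIES NOT 0)) OR ((1 XOR 1) IMPLIES (1 IMPLIES 1))) -> 1
  row 23 [10111]: ((1 OR (1 IMPLIES NOT 0)) OR ((1 XOR 1) IMPLIES (1 IMPLIES 1))) -> 1
  row 24 [11000]: ((0 OR (0 IMPLIES NOT 1)) OR ((0 XOR 0) IMPLIES (0 IMPLIES 1))) -> 1
  row 25 [11001]: ((0 OR (1 IMPLIES NOT 1)) OR ((0 XOR 0) IMPLIES (0 IMPLIES 1))) -> 1
  row 26 [11010]: ((0 OR (0 IMPLIES NOT 1)) OR ((1 XOR 0) IMPLIES (0 IMPLIES 1))) -> 1
  row 27 [11011]: ((0 OR (1 IMPLIES NOT 1)) OR ((1 XOR 0) IMPLIES (0 IMPLIES 1))) -> 1
  row 28 [11100]: ((1 OR (0 IMPLIES NOT 1)) OR ((0 XOR 1) IMPLIES (1 IMPLIES 1))) -> 1
  row 29 [11101]: ((1 OR (1 IMPLIES NOT 1)) OR ((0 XOR 1) IMPLIES (1 IMPLIES 1))) -> 1
  row 30 [11110]: ((1 OR (0 IMPLIES NOT 1)) OR ((1 XOR 1) IMPLIES (1 IMPLIES 1))) -> 1
  row 31 [11111]: ((1 OR (1 IMPLIES NOT 1)) OR ((1 XOR 1) IMPLIES (1 IMPLIES 1))) -> 1
Full result column, 8 rows per line (x1,x2 fixed per line; x3,x4,x5 runs 000..111 left to right):
  rows 0-7 [x1,x2=00]: 11111111  (ones: 8)
  rows 8-15 [x1,x2=01]: 11111111  (ones: 8)
  rows 16-23 [x1,x2=10]: 11111111  (ones: 8)
  rows 24-31 [x1,x2=11]: 11111111  (ones: 8)
Count of 1-rows = 8+8+8+8 = 32

32


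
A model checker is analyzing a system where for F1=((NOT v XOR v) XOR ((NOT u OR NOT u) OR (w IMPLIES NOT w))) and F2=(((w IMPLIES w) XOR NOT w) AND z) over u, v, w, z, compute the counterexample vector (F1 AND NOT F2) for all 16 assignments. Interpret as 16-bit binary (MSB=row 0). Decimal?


F1 = ((NOT v XOR v) XOR ((NOT u OR NOT u) OR (w IMPLIES NOT w)))
F2 = (((w IMPLIES w) XOR NOT w) AND z)
Counterexample to F1=>F2 is where F1=1 and F2=0.
Evaluate each row (bits = u,v,w,z, MSB first):
  row 0 [0000]: F1=0 F2=0 -> F1&~F2 -> 0
  row 1 [0001]: F1=0 F2=0 -> F1&~F2 -> 0
  row 2 [0010]: F1=0 F2=0 -> F1&~F2 -> 0
  row 3 [0011]: F1=0 F2=1 -> F1&~F2 -> 0
  row 4 [0100]: F1=0 F2=0 -> F1&~F2 -> 0
  row 5 [0101]: F1=0 F2=0 -> F1&~F2 -> 0
  row 6 [0110]: F1=0 F2=0 -> F1&~F2 -> 0
  row 7 [0111]: F1=0 F2=1 -> F1&~F2 -> 0
  row 8 [1000]: F1=0 F2=0 -> F1&~F2 -> 0
  row 9 [1001]: F1=0 F2=0 -> F1&~F2 -> 0
  row 10 [1010]: F1=1 F2=0 -> F1&~F2 -> 1
  row 11 [1011]: F1=1 F2=1 -> F1&~F2 -> 0
  row 12 [1100]: F1=0 F2=0 -> F1&~F2 -> 0
  row 13 [1101]: F1=0 F2=0 -> F1&~F2 -> 0
  row 14 [1110]: F1=1 F2=0 -> F1&~F2 -> 1
  row 15 [1111]: F1=1 F2=1 -> F1&~F2 -> 0
Full result column, 4 rows per line (u,v fixed per line; w,z runs 00..11 left to right):
  rows 0-3 [u,v=00]: 0000  = hex 0
  rows 4-7 [u,v=01]: 0000  = hex 0
  rows 8-11 [u,v=10]: 0010  = hex 2
  rows 12-15 [u,v=11]: 0010  = hex 2
Counterexample vector (row 0 .. row 15) = 0000000000100010
Output column grouped in 4s = 0000 0000 0010 0010 = 0x0022
Convert to decimal digit by digit (value = value*16 + digit):
  0 -> 0
  0*16 + 0 = 0
  0*16 + 2 = 2
  2*16 + 2 = 34
Decimal = 34

34
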